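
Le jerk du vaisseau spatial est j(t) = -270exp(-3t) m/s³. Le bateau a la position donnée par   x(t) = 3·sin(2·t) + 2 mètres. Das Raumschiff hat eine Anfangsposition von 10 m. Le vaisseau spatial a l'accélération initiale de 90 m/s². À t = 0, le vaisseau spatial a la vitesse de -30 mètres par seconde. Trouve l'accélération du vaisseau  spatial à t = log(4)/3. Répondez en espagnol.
Para resolver esto, necesitamos tomar 1 integral de nuestra ecuación de la sacudida j(t) = -270·exp(-3·t). La antiderivada de la sacudida, con a(0) = 90, da la aceleración: a(t) = 90·exp(-3·t). Tenemos la aceleración a(t) = 90·exp(-3·t). Sustituyendo t = log(4)/3: a(log(4)/3) = 45/2.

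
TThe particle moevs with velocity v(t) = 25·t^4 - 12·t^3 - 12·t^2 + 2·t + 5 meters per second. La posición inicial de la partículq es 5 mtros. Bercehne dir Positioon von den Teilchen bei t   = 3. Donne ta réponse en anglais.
To find the answer, we compute 1 integral of v(t) = 25·t^4 - 12·t^3 - 12·t^2 + 2·t + 5. Finding the integral of v(t) and using x(0) = 5: x(t) = 5·t^5 - 3·t^4 - 4·t^3 + t^2 + 5·t + 5. Using x(t) = 5·t^5 - 3·t^4 - 4·t^3 + t^2 + 5·t + 5 and substituting t = 3, we find x = 893.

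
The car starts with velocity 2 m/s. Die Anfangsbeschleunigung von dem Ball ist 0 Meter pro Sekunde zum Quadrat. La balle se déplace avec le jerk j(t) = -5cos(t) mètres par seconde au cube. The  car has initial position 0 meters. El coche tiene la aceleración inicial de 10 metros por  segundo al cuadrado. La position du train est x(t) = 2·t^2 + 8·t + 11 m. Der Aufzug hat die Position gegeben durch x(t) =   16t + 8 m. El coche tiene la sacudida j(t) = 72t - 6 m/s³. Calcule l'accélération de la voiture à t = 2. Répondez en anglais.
Starting from jerk j(t) = 72·t - 6, we take 1 integral. The integral of jerk is acceleration. Using a(0) = 10, we get a(t) = 36·t^2 - 6·t + 10. Using a(t) = 36·t^2 - 6·t + 10 and substituting t = 2, we find a = 142.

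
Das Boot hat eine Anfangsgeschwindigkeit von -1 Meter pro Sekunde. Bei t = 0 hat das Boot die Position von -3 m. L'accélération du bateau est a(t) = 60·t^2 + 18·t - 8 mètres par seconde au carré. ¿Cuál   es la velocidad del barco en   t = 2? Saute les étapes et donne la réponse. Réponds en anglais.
v(2) = 179.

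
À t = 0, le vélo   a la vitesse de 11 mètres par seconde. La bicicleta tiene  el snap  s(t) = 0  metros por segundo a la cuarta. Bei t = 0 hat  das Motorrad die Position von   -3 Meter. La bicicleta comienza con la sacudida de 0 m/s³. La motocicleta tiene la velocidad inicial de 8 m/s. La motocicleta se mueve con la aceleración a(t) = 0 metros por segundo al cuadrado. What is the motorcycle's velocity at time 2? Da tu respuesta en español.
Para resolver esto, necesitamos tomar 1 antiderivada de nuestra ecuación de la aceleración a(t) = 0. Tomando ∫a(t)dt y aplicando v(0) = 8, encontramos v(t) = 8. Usando v(t) = 8 y sustituyendo t = 2, encontramos v = 8.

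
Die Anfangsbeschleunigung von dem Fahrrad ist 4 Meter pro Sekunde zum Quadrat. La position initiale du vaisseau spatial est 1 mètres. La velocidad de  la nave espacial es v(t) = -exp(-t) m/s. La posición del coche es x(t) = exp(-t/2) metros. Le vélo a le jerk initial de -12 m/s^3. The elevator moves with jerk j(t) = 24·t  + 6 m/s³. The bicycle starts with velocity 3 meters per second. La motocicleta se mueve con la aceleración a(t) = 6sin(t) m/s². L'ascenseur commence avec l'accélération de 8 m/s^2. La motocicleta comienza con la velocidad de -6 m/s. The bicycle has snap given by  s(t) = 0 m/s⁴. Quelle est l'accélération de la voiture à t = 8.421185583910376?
En partant de la position x(t) = exp(-t/2), nous prenons 2 dérivées. En prenant d/dt de x(t), nous trouvons v(t) = -exp(-t/2)/2. En prenant d/dt de v(t), nous trouvons a(t) = exp(-t/2)/4. Nous avons l'accélération a(t) = exp(-t/2)/4. En substituant t = 8.421185583910376: a(8.421185583910376) = 0.00370939253459523.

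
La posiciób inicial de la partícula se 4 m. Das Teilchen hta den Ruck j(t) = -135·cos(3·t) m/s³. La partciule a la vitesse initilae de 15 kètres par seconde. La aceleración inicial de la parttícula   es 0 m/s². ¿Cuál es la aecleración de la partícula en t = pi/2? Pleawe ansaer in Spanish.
Para resolver esto, necesitamos tomar 1 antiderivada de nuestra ecuación de la sacudida j(t) = -135·cos(3·t). La antiderivada de la sacudida, con a(0) = 0, da la aceleración: a(t) = -45·sin(3·t). Usando a(t) = -45·sin(3·t) y sustituyendo t = pi/2, encontramos a = 45.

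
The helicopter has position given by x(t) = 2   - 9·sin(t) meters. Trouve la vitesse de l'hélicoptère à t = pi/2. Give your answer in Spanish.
Para resolver esto, necesitamos tomar 1 derivada de nuestra ecuación de la posición x(t) = 2 - 9·sin(t). Tomando d/dt de x(t), encontramos v(t) = -9·cos(t). Tenemos la velocidad v(t) = -9·cos(t). Sustituyendo t = pi/2: v(pi/2) = 0.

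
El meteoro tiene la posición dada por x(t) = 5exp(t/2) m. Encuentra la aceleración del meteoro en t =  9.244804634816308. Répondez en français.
En partant de la position x(t) = 5·exp(t/2), nous prenons 2 dérivées. En prenant d/dt de x(t), nous trouvons v(t) = 5·exp(t/2)/2. La dérivée de la vitesse donne l'accélération: a(t) = 5·exp(t/2)/4. De l'équation de l'accélération a(t) = 5·exp(t/2)/4, nous substituons t = 9.244804634816308 pour obtenir a = 127.172682639985.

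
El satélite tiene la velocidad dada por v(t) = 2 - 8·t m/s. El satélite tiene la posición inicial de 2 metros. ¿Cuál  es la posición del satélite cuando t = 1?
Necesitamos integrar nuestra ecuación de la velocidad v(t) = 2 - 8·t 1 vez. La integral de la velocidad es la posición. Usando x(0) = 2, obtenemos x(t) = -4·t^2 + 2·t + 2. Usando x(t) = -4·t^2 + 2·t + 2 y sustituyendo t = 1, encontramos x = 0.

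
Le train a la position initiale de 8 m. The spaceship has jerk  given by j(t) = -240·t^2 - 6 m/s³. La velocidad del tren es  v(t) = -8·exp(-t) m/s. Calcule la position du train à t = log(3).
En partant de la vitesse v(t) = -8·exp(-t), nous prenons 1 primitive. L'intégrale de la vitesse, avec x(0) = 8, donne la position: x(t) = 8·exp(-t). De l'équation de la position x(t) = 8·exp(-t), nous substituons t = log(3) pour obtenir x = 8/3.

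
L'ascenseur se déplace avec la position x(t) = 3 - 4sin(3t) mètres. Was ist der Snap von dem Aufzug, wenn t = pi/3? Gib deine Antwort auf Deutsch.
Ausgehend von der Position x(t) = 3 - 4·sin(3·t), nehmen wir 4 Ableitungen. Die Ableitung von der Position ergibt die Geschwindigkeit: v(t) = -12·cos(3·t). Durch Ableiten von der Geschwindigkeit erhalten wir die Beschleunigung: a(t) = 36·sin(3·t). Mit d/dt von a(t) finden wir j(t) = 108·cos(3·t). Mit d/dt von j(t) finden wir s(t) = -324·sin(3·t). Wir haben den Snap s(t) = -324·sin(3·t). Durch Einsetzen von t = pi/3: s(pi/3) = 0.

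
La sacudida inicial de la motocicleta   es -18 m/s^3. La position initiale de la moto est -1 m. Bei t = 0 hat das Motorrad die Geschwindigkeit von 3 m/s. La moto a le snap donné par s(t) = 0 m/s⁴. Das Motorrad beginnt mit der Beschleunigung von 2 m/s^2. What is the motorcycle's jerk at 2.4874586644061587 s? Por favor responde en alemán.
Um dies zu lösen, müssen wir 1 Integral unserer Gleichung für den Snap s(t) = 0 finden. Mit ∫s(t)dt und Anwendung von j(0) = -18, finden wir j(t) = -18. Wir haben den Ruck j(t) = -18. Durch Einsetzen von t = 2.4874586644061587: j(2.4874586644061587) = -18.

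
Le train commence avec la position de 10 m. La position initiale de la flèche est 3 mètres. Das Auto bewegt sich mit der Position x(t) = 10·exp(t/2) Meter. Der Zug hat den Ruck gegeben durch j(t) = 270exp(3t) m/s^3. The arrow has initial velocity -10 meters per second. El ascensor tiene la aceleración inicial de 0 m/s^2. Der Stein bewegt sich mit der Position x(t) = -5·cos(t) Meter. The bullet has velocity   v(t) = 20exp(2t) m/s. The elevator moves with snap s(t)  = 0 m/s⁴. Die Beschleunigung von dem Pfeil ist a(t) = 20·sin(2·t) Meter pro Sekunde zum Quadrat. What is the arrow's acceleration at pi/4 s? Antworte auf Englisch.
Using a(t) = 20·sin(2·t) and substituting t = pi/4, we find a = 20.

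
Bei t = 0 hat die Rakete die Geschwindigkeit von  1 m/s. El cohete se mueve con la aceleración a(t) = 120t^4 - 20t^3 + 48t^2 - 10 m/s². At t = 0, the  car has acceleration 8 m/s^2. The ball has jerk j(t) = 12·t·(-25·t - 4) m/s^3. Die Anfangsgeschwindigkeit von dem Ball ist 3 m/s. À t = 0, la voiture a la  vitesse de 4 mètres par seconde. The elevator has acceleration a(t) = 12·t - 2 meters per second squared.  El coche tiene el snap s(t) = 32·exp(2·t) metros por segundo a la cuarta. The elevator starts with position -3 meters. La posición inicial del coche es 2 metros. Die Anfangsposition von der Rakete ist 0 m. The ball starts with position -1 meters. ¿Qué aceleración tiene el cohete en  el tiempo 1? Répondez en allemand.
Wir haben die Beschleunigung a(t) = 120·t^4 - 20·t^3 + 48·t^2 - 10. Durch Einsetzen von t = 1: a(1) = 138.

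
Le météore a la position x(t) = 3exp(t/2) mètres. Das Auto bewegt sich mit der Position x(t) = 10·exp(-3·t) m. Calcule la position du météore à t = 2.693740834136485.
En utilisant x(t) = 3·exp(t/2) et en substituant t = 2.693740834136485, nous trouvons x = 11.5361168048265.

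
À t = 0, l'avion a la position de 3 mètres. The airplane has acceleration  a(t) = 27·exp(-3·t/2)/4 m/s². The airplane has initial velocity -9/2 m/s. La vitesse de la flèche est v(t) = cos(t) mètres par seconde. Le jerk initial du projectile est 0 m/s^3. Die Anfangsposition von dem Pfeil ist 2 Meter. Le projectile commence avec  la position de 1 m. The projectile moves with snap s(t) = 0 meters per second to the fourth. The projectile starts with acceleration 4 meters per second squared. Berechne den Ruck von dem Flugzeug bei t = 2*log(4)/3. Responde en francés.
Pour résoudre ceci, nous devons prendre 1 dérivée de notre équation de l'accélération a(t) = 27·exp(-3·t/2)/4. La dérivée de l'accélération donne le jerk: j(t) = -81·exp(-3·t/2)/8. Nous avons le jerk j(t) = -81·exp(-3·t/2)/8. En substituant t = 2*log(4)/3: j(2*log(4)/3) = -81/32.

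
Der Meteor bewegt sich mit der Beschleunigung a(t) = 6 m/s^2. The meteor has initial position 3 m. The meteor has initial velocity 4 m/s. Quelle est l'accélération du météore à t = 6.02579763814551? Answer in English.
Using a(t) = 6 and substituting t = 6.02579763814551, we find a = 6.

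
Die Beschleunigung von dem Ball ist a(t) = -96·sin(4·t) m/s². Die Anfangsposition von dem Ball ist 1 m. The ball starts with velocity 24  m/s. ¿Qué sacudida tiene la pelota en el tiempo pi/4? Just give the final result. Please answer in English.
At t = pi/4, j = 384.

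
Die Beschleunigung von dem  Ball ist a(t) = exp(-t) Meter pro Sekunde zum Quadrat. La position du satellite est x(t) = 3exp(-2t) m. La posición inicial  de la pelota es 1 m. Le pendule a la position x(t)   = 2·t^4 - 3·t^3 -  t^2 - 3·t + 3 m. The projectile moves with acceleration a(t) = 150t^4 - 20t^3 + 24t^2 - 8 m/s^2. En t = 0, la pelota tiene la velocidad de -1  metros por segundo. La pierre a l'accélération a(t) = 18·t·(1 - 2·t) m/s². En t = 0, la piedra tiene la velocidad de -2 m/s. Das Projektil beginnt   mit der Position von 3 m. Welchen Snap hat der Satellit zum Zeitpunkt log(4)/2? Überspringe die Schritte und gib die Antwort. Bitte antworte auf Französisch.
À t = log(4)/2, s = 12.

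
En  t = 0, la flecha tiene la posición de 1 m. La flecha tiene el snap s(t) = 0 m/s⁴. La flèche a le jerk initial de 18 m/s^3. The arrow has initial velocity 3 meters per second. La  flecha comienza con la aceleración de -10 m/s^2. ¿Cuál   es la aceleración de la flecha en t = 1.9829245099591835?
Debemos encontrar la antiderivada de nuestra ecuación del snap s(t) = 0 2 veces. La antiderivada del snap es la sacudida. Usando j(0) = 18, obtenemos j(t) = 18. Integrando la sacudida y usando la condición inicial a(0) = -10, obtenemos a(t) = 18·t - 10. Tenemos la aceleración a(t) = 18·t - 10. Sustituyendo t = 1.9829245099591835: a(1.9829245099591835) = 25.6926411792653.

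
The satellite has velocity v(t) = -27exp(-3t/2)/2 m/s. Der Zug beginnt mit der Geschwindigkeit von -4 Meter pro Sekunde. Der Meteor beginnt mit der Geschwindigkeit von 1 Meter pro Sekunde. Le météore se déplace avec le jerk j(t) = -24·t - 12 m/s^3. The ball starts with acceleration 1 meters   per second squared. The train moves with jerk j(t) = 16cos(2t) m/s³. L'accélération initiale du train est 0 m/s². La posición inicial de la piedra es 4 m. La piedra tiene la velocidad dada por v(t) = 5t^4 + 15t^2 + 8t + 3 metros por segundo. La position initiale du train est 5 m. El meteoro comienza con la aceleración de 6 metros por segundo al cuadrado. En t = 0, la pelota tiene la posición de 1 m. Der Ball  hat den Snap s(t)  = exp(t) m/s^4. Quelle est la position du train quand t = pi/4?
Nous devons trouver la primitive de notre équation du jerk j(t) = 16·cos(2·t) 3 fois. L'intégrale du jerk, avec a(0) = 0, donne l'accélération: a(t) = 8·sin(2·t). La primitive de l'accélération, avec v(0) = -4, donne la vitesse: v(t) = -4·cos(2·t). En intégrant la vitesse et en utilisant la condition initiale x(0) = 5, nous obtenons x(t) = 5 - 2·sin(2·t). En utilisant x(t) = 5 - 2·sin(2·t) et en substituant t = pi/4, nous trouvons x = 3.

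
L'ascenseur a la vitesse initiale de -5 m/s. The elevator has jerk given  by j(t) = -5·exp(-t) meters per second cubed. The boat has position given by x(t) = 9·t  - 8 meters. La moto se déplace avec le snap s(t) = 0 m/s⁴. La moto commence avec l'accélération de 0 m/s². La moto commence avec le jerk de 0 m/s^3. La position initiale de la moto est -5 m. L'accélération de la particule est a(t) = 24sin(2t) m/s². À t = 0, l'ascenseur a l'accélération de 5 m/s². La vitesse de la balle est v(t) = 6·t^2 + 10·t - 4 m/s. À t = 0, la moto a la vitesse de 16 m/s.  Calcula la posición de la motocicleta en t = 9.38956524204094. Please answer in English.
To find the answer, we compute 4 antiderivatives of s(t) = 0. Finding the antiderivative of s(t) and using j(0) = 0: j(t) = 0. The integral of jerk, with a(0) = 0, gives acceleration: a(t) = 0. Integrating acceleration and using the initial condition v(0) = 16, we get v(t) = 16. The antiderivative of velocity is position. Using x(0) = -5, we get x(t) = 16·t - 5. From the given position equation x(t) = 16·t - 5, we substitute t = 9.38956524204094 to get x = 145.233043872655.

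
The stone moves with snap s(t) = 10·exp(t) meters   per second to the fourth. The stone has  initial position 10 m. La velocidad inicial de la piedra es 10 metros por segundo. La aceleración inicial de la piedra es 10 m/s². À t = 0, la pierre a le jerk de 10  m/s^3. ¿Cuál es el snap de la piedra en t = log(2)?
De la ecuación del snap s(t) = 10·exp(t), sustituimos t = log(2) para obtener s = 20.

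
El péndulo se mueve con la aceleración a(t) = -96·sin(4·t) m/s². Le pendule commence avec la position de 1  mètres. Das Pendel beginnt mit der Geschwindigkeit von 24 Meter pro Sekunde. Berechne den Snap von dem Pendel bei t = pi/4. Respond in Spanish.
Debemos derivar nuestra ecuación de la aceleración a(t) = -96·sin(4·t) 2 veces. La derivada de la aceleración da la sacudida: j(t) = -384·cos(4·t). La derivada de la sacudida da el snap: s(t) = 1536·sin(4·t). Tenemos el snap s(t) = 1536·sin(4·t). Sustituyendo t = pi/4: s(pi/4) = 0.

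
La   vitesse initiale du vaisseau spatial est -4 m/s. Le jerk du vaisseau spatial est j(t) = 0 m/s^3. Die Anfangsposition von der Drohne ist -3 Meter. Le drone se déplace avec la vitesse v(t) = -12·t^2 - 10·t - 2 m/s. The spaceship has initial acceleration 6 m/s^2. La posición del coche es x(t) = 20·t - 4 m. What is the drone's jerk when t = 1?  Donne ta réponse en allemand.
Um dies zu lösen, müssen wir 2 Ableitungen unserer Gleichung für die Geschwindigkeit v(t) = -12·t^2 - 10·t - 2 nehmen. Die Ableitung von der Geschwindigkeit ergibt die Beschleunigung: a(t) = -24·t - 10. Durch Ableiten von der Beschleunigung erhalten wir den Ruck: j(t) = -24. Aus der Gleichung für den Ruck j(t) = -24, setzen wir t = 1 ein und erhalten j = -24.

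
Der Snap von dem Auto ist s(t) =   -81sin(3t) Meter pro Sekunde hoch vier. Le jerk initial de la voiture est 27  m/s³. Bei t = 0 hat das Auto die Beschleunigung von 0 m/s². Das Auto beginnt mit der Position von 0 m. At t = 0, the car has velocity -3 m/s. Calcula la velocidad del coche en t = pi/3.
Para resolver esto, necesitamos tomar 3 antiderivadas de nuestra ecuación del snap s(t) = -81·sin(3·t). Tomando ∫s(t)dt y aplicando j(0) = 27, encontramos j(t) = 27·cos(3·t). La antiderivada de la sacudida, con a(0) = 0, da la aceleración: a(t) = 9·sin(3·t). La integral de la aceleración, con v(0) = -3, da la velocidad: v(t) = -3·cos(3·t). De la ecuación de la velocidad v(t) = -3·cos(3·t), sustituimos t = pi/3 para obtener v = 3.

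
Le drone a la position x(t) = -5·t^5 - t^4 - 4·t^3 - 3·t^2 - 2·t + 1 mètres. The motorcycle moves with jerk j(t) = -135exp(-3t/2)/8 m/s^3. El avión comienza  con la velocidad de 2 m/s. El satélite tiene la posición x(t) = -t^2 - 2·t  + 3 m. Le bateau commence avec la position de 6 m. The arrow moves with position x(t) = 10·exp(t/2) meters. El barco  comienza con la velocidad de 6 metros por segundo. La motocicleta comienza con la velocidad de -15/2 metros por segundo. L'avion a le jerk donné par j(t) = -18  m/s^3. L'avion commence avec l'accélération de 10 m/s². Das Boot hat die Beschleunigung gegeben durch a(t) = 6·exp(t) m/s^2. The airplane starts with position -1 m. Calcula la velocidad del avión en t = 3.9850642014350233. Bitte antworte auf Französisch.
Nous devons trouver la primitive de notre équation du jerk j(t) = -18 2 fois. En intégrant le jerk et en utilisant la condition initiale a(0) = 10, nous obtenons a(t) = 10 - 18·t. L'intégrale de l'accélération, avec v(0) = 2, donne la vitesse: v(t) = -9·t^2 + 10·t + 2. En utilisant v(t) = -9·t^2 + 10·t + 2 et en substituant t = 3.9850642014350233, nous trouvons v = -101.075988191680.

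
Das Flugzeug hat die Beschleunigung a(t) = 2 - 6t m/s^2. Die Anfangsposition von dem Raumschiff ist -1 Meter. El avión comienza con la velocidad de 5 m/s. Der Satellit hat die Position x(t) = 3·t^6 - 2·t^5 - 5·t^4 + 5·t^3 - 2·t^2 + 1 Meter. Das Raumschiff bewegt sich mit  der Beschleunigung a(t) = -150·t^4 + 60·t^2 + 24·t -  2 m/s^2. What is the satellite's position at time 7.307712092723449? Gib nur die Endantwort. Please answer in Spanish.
La respuesta es 402793.407399646.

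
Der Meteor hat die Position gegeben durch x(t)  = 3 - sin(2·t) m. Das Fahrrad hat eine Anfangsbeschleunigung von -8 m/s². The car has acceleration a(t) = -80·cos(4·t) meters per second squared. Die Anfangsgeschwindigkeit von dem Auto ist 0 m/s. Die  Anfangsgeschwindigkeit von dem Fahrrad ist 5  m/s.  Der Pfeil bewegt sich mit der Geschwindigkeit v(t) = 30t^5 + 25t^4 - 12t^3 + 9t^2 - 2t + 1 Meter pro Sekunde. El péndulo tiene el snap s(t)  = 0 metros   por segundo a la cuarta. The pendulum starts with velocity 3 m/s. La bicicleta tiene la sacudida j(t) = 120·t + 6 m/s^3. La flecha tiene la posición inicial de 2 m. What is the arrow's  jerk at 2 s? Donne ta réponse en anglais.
Starting from velocity v(t) = 30·t^5 + 25·t^4 - 12·t^3 + 9·t^2 - 2·t + 1, we take 2 derivatives. Taking d/dt of v(t), we find a(t) = 150·t^4 + 100·t^3 - 36·t^2 + 18·t - 2. Differentiating acceleration, we get jerk: j(t) = 600·t^3 + 300·t^2 - 72·t + 18. We have jerk j(t) = 600·t^3 + 300·t^2 - 72·t + 18. Substituting t = 2: j(2) = 5874.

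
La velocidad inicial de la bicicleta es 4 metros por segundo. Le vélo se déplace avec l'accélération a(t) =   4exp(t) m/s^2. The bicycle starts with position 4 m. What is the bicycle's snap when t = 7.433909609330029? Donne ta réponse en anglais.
To solve this, we need to take 2 derivatives of our acceleration equation a(t) = 4·exp(t). Differentiating acceleration, we get jerk: j(t) = 4·exp(t). Differentiating jerk, we get snap: s(t) = 4·exp(t). From the given snap equation s(t) = 4·exp(t), we substitute t = 7.433909609330029 to get s = 6769.64529205279.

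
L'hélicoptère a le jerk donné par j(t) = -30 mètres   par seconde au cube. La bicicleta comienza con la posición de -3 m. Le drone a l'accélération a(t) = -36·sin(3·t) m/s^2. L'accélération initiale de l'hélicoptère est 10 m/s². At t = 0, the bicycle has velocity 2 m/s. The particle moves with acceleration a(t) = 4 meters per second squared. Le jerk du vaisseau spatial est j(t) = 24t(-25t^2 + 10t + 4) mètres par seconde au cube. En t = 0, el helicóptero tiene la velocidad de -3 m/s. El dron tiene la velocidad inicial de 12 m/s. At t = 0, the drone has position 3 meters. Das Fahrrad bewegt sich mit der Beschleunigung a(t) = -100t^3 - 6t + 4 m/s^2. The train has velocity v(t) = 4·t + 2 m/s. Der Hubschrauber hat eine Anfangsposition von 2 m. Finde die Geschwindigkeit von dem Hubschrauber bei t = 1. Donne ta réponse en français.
Nous devons intégrer notre équation du jerk j(t) = -30 2 fois. En prenant ∫j(t)dt et en appliquant a(0) = 10, nous trouvons a(t) = 10 - 30·t. La primitive de l'accélération, avec v(0) = -3, donne la vitesse: v(t) = -15·t^2 + 10·t - 3. En utilisant v(t) = -15·t^2 + 10·t - 3 et en substituant t = 1, nous trouvons v = -8.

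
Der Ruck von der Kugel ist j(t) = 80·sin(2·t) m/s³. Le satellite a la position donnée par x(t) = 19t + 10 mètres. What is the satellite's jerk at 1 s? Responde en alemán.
Ausgehend von der Position x(t) = 19·t + 10, nehmen wir 3 Ableitungen. Mit d/dt von x(t) finden wir v(t) = 19. Die Ableitung von der Geschwindigkeit ergibt die Beschleunigung: a(t) = 0. Mit d/dt von a(t) finden wir j(t) = 0. Aus der Gleichung für den Ruck j(t) = 0, setzen wir t = 1 ein und erhalten j = 0.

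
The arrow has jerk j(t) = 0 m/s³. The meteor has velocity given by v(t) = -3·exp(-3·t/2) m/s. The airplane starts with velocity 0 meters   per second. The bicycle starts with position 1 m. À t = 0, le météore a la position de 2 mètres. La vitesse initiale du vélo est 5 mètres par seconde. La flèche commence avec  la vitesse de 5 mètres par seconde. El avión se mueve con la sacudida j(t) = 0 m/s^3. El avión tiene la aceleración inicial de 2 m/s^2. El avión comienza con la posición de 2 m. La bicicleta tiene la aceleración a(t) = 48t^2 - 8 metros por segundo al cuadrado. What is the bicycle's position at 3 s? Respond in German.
Um dies zu lösen, müssen wir 2 Integrale unserer Gleichung für die Beschleunigung a(t) = 48·t^2 - 8 finden. Mit ∫a(t)dt und Anwendung von v(0) = 5, finden wir v(t) = 16·t^3 - 8·t + 5. Das Integral von der Geschwindigkeit ist die Position. Mit x(0) = 1 erhalten wir x(t) = 4·t^4 - 4·t^2 + 5·t + 1. Aus der Gleichung für die Position x(t) = 4·t^4 - 4·t^2 + 5·t + 1, setzen wir t = 3 ein und erhalten x = 304.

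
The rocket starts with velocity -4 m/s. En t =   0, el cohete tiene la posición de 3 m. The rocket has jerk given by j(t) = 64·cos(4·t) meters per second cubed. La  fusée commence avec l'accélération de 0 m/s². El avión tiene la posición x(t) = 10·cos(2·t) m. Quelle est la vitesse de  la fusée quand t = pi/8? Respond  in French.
Nous devons trouver l'intégrale de notre équation du jerk j(t) = 64·cos(4·t) 2 fois. En intégrant le jerk et en utilisant la condition initiale a(0) = 0, nous obtenons a(t) = 16·sin(4·t). En intégrant l'accélération et en utilisant la condition initiale v(0) = -4, nous obtenons v(t) = -4·cos(4·t). De l'équation de la vitesse v(t) = -4·cos(4·t), nous substituons t = pi/8 pour obtenir v = 0.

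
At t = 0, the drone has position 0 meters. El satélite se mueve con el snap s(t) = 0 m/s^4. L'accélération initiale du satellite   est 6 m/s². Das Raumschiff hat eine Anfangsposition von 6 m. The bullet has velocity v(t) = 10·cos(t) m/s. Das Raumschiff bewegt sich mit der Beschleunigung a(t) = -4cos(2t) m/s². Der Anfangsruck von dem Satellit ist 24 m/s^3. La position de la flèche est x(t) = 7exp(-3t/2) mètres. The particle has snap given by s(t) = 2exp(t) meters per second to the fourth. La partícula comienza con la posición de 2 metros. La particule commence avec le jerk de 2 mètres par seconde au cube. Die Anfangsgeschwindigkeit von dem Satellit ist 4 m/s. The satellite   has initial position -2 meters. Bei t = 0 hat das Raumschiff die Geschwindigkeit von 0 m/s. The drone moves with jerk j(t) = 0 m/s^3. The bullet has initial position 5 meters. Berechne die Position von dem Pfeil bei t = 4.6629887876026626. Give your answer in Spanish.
De la ecuación de la posición x(t) = 7·exp(-3·t/2), sustituimos t = 4.6629887876026626 para obtener x = 0.00641848588631561.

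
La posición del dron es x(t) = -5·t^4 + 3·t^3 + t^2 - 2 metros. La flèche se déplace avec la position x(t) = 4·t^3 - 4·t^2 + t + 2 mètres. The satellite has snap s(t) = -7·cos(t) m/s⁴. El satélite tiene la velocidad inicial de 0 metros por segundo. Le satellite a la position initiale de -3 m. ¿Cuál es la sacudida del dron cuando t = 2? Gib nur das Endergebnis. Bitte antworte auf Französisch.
j(2) = -222.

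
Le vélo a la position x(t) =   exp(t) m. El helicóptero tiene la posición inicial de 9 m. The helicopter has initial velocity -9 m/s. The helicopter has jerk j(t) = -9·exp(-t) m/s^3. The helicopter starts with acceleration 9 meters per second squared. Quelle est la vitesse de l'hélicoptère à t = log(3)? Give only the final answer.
À t = log(3), v = -3.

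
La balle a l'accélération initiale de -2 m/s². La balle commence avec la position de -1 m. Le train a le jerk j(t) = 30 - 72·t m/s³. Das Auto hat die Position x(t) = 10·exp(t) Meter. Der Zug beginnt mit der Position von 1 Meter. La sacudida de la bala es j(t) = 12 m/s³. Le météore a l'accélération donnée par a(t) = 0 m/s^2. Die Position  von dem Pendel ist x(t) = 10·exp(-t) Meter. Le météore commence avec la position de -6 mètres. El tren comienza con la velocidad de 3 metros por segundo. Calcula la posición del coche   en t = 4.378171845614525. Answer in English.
From the given position equation x(t) = 10·exp(t), we substitute t = 4.378171845614525 to get x = 796.922104882033.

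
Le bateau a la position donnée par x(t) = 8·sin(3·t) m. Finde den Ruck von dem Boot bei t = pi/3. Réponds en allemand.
Wir müssen unsere Gleichung für die Position x(t) = 8·sin(3·t) 3-mal ableiten. Die Ableitung von der Position ergibt die Geschwindigkeit: v(t) = 24·cos(3·t). Durch Ableiten von der Geschwindigkeit erhalten wir die Beschleunigung: a(t) = -72·sin(3·t). Durch Ableiten von der Beschleunigung erhalten wir den Ruck: j(t) = -216·cos(3·t). Wir haben den Ruck j(t) = -216·cos(3·t). Durch Einsetzen von t = pi/3: j(pi/3) = 216.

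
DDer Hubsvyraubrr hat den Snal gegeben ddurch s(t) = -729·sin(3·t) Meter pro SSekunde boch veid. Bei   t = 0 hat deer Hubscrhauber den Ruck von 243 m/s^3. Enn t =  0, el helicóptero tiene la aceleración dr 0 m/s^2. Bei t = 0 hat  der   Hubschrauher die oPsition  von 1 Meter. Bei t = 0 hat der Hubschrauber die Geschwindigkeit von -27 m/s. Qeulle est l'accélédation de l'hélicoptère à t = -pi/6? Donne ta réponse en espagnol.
Partiendo del snap s(t) = -729·sin(3·t), tomamos 2 antiderivadas. La integral del snap es la sacudida. Usando j(0) = 243, obtenemos j(t) = 243·cos(3·t). La integral de la sacudida, con a(0) = 0, da la aceleración: a(t) = 81·sin(3·t). De la ecuación de la aceleración a(t) = 81·sin(3·t), sustituimos t = -pi/6 para obtener a = -81.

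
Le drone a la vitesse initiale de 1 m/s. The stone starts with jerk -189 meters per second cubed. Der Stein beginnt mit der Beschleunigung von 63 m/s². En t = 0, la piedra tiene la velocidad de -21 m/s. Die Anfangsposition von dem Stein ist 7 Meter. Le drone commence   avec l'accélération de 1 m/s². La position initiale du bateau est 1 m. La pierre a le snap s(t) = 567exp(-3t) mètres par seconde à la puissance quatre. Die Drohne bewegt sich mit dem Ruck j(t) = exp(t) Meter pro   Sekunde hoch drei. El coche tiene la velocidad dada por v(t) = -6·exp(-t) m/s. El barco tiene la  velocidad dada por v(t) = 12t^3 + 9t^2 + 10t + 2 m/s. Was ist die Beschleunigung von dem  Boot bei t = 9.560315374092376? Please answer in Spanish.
Para resolver esto, necesitamos tomar 1 derivada de nuestra ecuación de la velocidad v(t) = 12·t^3 + 9·t^2 + 10·t + 2. Derivando la velocidad, obtenemos la aceleración: a(t) = 36·t^2 + 18·t + 10. De la ecuación de la aceleración a(t) = 36·t^2 + 18·t + 10, sustituimos t = 9.560315374092376 para obtener a = 3472.47235860952.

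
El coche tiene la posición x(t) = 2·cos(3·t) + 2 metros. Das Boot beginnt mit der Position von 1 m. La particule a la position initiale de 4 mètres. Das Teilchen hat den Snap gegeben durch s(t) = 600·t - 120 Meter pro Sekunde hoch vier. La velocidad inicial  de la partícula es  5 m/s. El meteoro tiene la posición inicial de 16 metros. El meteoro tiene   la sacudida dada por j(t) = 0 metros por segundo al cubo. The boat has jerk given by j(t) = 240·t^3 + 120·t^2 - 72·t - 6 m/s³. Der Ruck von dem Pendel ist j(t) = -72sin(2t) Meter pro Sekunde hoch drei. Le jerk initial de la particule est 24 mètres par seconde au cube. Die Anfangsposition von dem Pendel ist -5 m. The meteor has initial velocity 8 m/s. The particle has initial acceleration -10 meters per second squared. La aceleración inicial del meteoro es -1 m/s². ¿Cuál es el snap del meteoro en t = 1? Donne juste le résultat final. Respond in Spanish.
La respuesta es 0.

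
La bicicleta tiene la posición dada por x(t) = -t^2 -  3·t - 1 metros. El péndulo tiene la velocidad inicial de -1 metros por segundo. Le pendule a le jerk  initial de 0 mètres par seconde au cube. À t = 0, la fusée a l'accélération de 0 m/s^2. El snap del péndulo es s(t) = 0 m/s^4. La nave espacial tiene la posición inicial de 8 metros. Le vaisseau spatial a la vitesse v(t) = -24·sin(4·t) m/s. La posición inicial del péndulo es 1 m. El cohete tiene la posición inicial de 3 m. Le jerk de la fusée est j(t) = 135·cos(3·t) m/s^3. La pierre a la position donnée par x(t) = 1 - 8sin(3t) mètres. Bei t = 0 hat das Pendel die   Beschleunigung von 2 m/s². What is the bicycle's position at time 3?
Using x(t) = -t^2 - 3·t - 1 and substituting t = 3, we find x = -19.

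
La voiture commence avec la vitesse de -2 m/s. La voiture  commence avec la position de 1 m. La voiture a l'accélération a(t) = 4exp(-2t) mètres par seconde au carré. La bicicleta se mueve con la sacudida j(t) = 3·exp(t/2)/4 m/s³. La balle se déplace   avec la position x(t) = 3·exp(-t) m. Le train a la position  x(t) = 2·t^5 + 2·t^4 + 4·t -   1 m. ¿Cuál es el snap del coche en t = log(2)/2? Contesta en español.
Partiendo de la aceleración a(t) = 4·exp(-2·t), tomamos 2 derivadas. La derivada de la aceleración da la sacudida: j(t) = -8·exp(-2·t). Tomando d/dt de j(t), encontramos s(t) = 16·exp(-2·t). Tenemos el snap s(t) = 16·exp(-2·t). Sustituyendo t = log(2)/2: s(log(2)/2) = 8.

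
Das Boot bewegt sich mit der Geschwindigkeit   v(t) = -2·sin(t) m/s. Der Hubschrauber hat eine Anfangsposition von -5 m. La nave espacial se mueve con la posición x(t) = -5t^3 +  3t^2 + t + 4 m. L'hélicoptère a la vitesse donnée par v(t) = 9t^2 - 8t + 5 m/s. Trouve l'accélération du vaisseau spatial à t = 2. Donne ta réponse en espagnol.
Para resolver esto, necesitamos tomar 2 derivadas de nuestra ecuación de la posición x(t) = -5·t^3 + 3·t^2 + t + 4. Derivando la posición, obtenemos la velocidad: v(t) = -15·t^2 + 6·t + 1. Derivando la velocidad, obtenemos la aceleración: a(t) = 6 - 30·t. De la ecuación de la aceleración a(t) = 6 - 30·t, sustituimos t = 2 para obtener a = -54.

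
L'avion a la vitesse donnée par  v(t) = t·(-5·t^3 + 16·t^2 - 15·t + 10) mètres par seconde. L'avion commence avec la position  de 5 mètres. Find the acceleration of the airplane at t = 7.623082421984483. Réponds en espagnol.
Para resolver esto, necesitamos tomar 1 derivada de nuestra ecuación de la velocidad v(t) = t·(-5·t^3 + 16·t^2 - 15·t + 10). Tomando d/dt de v(t), encontramos a(t) = -5·t^3 + 16·t^2 + t·(-15·t^2 + 32·t - 15) - 15·t + 10. Usando a(t) = -5·t^3 + 16·t^2 + t·(-15·t^2 + 32·t - 15) - 15·t + 10 y sustituyendo t = 7.623082421984483, encontramos a = -6289.10360684205.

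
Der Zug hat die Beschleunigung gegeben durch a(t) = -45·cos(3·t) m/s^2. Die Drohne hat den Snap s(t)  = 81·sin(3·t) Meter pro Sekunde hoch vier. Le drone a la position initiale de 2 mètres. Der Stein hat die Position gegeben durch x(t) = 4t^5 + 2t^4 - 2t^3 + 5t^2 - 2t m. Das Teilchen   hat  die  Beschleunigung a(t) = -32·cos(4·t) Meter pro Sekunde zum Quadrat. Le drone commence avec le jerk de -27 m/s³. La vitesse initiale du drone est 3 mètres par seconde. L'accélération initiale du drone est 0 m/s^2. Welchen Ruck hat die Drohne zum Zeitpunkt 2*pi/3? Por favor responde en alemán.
Um dies zu lösen, müssen wir 1 Stammfunktion unserer Gleichung für den Snap s(t) = 81·sin(3·t) finden. Durch Integration von dem Snap und Verwendung der Anfangsbedingung j(0) = -27, erhalten wir j(t) = -27·cos(3·t). Aus der Gleichung für den Ruck j(t) = -27·cos(3·t), setzen wir t = 2*pi/3 ein und erhalten j = -27.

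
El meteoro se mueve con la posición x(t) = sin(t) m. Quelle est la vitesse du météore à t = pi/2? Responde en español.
Para resolver esto, necesitamos tomar 1 derivada de nuestra ecuación de la posición x(t) = sin(t). Tomando d/dt de x(t), encontramos v(t) = cos(t). Tenemos la velocidad v(t) = cos(t). Sustituyendo t = pi/2: v(pi/2) = 0.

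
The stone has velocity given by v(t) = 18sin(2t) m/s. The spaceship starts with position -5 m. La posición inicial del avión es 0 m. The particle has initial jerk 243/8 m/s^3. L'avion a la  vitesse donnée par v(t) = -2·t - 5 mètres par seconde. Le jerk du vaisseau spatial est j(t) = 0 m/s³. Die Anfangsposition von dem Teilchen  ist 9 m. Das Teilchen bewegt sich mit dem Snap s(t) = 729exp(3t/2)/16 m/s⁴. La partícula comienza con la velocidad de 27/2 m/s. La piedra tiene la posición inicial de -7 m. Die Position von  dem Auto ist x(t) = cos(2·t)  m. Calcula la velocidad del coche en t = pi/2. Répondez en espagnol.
Partiendo de la posición x(t) = cos(2·t), tomamos 1 derivada. Derivando la posición, obtenemos la velocidad: v(t) = -2·sin(2·t). De la ecuación de la velocidad v(t) = -2·sin(2·t), sustituimos t = pi/2 para obtener v = 0.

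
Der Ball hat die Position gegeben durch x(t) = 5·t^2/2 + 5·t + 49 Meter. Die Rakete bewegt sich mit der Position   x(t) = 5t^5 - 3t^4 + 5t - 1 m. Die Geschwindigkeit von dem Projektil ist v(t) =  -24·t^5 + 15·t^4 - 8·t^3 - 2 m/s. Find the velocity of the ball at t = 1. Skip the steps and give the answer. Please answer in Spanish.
v(1) = 10.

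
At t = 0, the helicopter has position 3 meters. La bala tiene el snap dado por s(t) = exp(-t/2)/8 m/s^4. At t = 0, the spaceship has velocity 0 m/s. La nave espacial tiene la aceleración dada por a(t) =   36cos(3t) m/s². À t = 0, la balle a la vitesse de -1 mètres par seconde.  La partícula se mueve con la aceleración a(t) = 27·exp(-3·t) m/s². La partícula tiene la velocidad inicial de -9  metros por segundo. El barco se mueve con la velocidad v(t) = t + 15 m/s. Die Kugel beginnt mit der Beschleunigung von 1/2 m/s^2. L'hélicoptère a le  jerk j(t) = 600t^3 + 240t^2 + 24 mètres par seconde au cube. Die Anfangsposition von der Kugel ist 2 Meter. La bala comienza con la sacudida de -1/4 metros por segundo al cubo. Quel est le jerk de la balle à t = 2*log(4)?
En partant du snap s(t) = exp(-t/2)/8, nous prenons 1 intégrale. L'intégrale du snap, avec j(0) = -1/4, donne le jerk: j(t) = -exp(-t/2)/4. En utilisant j(t) = -exp(-t/2)/4 et en substituant t = 2*log(4), nous trouvons j = -1/16.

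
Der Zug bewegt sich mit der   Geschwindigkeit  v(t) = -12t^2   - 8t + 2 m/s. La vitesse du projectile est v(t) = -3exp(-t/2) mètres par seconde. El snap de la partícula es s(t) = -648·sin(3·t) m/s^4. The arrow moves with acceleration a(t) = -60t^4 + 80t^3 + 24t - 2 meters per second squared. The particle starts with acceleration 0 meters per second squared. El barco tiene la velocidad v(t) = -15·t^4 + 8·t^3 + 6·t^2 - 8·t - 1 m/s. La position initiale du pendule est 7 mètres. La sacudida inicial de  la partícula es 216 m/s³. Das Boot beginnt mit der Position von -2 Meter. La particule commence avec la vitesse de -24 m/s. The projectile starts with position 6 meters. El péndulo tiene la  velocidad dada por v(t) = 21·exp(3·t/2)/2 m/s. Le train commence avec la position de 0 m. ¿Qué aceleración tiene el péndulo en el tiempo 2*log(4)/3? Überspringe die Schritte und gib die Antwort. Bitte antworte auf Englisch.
At t = 2*log(4)/3, a = 63.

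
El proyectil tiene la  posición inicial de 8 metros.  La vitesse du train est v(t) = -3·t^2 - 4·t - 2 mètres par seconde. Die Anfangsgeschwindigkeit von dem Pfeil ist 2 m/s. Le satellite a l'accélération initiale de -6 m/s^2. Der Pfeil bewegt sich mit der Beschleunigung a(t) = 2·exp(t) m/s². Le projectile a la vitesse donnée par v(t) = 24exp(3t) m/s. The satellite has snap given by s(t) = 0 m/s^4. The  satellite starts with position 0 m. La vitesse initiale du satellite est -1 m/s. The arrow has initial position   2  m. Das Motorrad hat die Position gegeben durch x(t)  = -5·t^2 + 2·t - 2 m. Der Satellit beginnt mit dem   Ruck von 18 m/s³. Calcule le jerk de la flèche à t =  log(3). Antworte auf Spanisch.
Para resolver esto, necesitamos tomar 1 derivada de nuestra ecuación de la aceleración a(t) = 2·exp(t). La derivada de la aceleración da la sacudida: j(t) = 2·exp(t). Tenemos la sacudida j(t) = 2·exp(t). Sustituyendo t = log(3): j(log(3)) = 6.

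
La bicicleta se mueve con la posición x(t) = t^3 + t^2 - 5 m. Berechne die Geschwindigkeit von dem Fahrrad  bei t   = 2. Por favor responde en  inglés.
To solve this, we need to take 1 derivative of our position equation x(t) = t^3 + t^2 - 5. Differentiating position, we get velocity: v(t) = 3·t^2 + 2·t. From the given velocity equation v(t) = 3·t^2 + 2·t, we substitute t = 2 to get v = 16.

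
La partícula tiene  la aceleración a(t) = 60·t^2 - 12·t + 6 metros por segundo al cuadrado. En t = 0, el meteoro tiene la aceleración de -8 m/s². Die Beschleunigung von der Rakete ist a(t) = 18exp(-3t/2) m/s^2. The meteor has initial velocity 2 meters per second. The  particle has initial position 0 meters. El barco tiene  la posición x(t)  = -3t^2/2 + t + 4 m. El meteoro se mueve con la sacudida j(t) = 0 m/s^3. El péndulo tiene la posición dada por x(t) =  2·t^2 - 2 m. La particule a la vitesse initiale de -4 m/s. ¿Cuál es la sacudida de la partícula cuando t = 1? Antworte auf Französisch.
Nous devons dériver notre équation de l'accélération a(t) = 60·t^2 - 12·t + 6 1 fois. En prenant d/dt de a(t), nous trouvons j(t) = 120·t - 12. Nous avons le jerk j(t) = 120·t - 12. En substituant t = 1: j(1) = 108.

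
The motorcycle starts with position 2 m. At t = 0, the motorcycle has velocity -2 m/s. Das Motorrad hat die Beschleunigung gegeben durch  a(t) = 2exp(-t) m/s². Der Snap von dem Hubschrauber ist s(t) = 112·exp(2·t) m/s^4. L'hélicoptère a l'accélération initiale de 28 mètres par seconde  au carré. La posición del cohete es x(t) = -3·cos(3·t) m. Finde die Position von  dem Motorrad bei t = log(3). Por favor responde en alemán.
Ausgehend von der Beschleunigung a(t) = 2·exp(-t), nehmen wir 2 Integrale. Mit ∫a(t)dt und Anwendung von v(0) = -2, finden wir v(t) = -2·exp(-t). Mit ∫v(t)dt und Anwendung von x(0) = 2, finden wir x(t) = 2·exp(-t). Mit x(t) = 2·exp(-t) und Einsetzen von t = log(3), finden wir x = 2/3.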